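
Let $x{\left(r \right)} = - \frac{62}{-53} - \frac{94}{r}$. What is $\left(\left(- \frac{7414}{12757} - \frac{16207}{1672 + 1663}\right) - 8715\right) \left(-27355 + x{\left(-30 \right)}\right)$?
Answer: $\frac{2689039018239116152}{11274317675} \approx 2.3851 \cdot 10^{8}$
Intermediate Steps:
$x{\left(r \right)} = \frac{62}{53} - \frac{94}{r}$ ($x{\left(r \right)} = \left(-62\right) \left(- \frac{1}{53}\right) - \frac{94}{r} = \frac{62}{53} - \frac{94}{r}$)
$\left(\left(- \frac{7414}{12757} - \frac{16207}{1672 + 1663}\right) - 8715\right) \left(-27355 + x{\left(-30 \right)}\right) = \left(\left(- \frac{7414}{12757} - \frac{16207}{1672 + 1663}\right) - 8715\right) \left(-27355 - \left(- \frac{62}{53} + \frac{94}{-30}\right)\right) = \left(\left(\left(-7414\right) \frac{1}{12757} - \frac{16207}{3335}\right) - 8715\right) \left(-27355 + \left(\frac{62}{53} - - \frac{47}{15}\right)\right) = \left(\left(- \frac{7414}{12757} - \frac{16207}{3335}\right) - 8715\right) \left(-27355 + \left(\frac{62}{53} + \frac{47}{15}\right)\right) = \left(\left(- \frac{7414}{12757} - \frac{16207}{3335}\right) - 8715\right) \left(-27355 + \frac{3421}{795}\right) = \left(- \frac{231478389}{42544595} - 8715\right) \left(- \frac{21743804}{795}\right) = \left(- \frac{371007623814}{42544595}\right) \left(- \frac{21743804}{795}\right) = \frac{2689039018239116152}{11274317675}$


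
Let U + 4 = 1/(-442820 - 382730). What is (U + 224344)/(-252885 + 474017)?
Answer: 185203886999/182555522600 ≈ 1.0145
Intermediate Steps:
U = -3302201/825550 (U = -4 + 1/(-442820 - 382730) = -4 + 1/(-825550) = -4 - 1/825550 = -3302201/825550 ≈ -4.0000)
(U + 224344)/(-252885 + 474017) = (-3302201/825550 + 224344)/(-252885 + 474017) = (185203886999/825550)/221132 = (185203886999/825550)*(1/221132) = 185203886999/182555522600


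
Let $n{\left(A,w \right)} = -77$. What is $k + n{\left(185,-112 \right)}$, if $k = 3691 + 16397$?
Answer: $20011$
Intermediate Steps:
$k = 20088$
$k + n{\left(185,-112 \right)} = 20088 - 77 = 20011$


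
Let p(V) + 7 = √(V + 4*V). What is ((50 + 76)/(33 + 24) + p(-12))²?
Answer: (-91 + 38*I*√15)²/361 ≈ -37.061 - 74.198*I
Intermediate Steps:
p(V) = -7 + √5*√V (p(V) = -7 + √(V + 4*V) = -7 + √(5*V) = -7 + √5*√V)
((50 + 76)/(33 + 24) + p(-12))² = ((50 + 76)/(33 + 24) + (-7 + √5*√(-12)))² = (126/57 + (-7 + √5*(2*I*√3)))² = (126*(1/57) + (-7 + 2*I*√15))² = (42/19 + (-7 + 2*I*√15))² = (-91/19 + 2*I*√15)²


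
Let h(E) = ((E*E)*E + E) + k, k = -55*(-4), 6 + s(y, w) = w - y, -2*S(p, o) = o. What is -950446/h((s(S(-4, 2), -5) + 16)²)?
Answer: -475223/23456 ≈ -20.260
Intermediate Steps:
S(p, o) = -o/2
s(y, w) = -6 + w - y (s(y, w) = -6 + (w - y) = -6 + w - y)
k = 220
h(E) = 220 + E + E³ (h(E) = ((E*E)*E + E) + 220 = (E²*E + E) + 220 = (E³ + E) + 220 = (E + E³) + 220 = 220 + E + E³)
-950446/h((s(S(-4, 2), -5) + 16)²) = -950446/(220 + ((-6 - 5 - (-1)*2/2) + 16)² + (((-6 - 5 - (-1)*2/2) + 16)²)³) = -950446/(220 + ((-6 - 5 - 1*(-1)) + 16)² + (((-6 - 5 - 1*(-1)) + 16)²)³) = -950446/(220 + ((-6 - 5 + 1) + 16)² + (((-6 - 5 + 1) + 16)²)³) = -950446/(220 + (-10 + 16)² + ((-10 + 16)²)³) = -950446/(220 + 6² + (6²)³) = -950446/(220 + 36 + 36³) = -950446/(220 + 36 + 46656) = -950446/46912 = -950446*1/46912 = -475223/23456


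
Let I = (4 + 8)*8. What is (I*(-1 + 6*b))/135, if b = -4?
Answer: -160/9 ≈ -17.778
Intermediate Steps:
I = 96 (I = 12*8 = 96)
(I*(-1 + 6*b))/135 = (96*(-1 + 6*(-4)))/135 = (96*(-1 - 24))*(1/135) = (96*(-25))*(1/135) = -2400*1/135 = -160/9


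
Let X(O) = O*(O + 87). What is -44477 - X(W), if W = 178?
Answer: -91647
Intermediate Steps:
X(O) = O*(87 + O)
-44477 - X(W) = -44477 - 178*(87 + 178) = -44477 - 178*265 = -44477 - 1*47170 = -44477 - 47170 = -91647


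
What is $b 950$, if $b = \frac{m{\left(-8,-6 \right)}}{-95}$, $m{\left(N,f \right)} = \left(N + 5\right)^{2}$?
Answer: $-90$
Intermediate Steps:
$m{\left(N,f \right)} = \left(5 + N\right)^{2}$
$b = - \frac{9}{95}$ ($b = \frac{\left(5 - 8\right)^{2}}{-95} = \left(-3\right)^{2} \left(- \frac{1}{95}\right) = 9 \left(- \frac{1}{95}\right) = - \frac{9}{95} \approx -0.094737$)
$b 950 = \left(- \frac{9}{95}\right) 950 = -90$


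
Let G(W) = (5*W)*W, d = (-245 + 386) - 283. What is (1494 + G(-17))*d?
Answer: -417338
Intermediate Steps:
d = -142 (d = 141 - 283 = -142)
G(W) = 5*W**2
(1494 + G(-17))*d = (1494 + 5*(-17)**2)*(-142) = (1494 + 5*289)*(-142) = (1494 + 1445)*(-142) = 2939*(-142) = -417338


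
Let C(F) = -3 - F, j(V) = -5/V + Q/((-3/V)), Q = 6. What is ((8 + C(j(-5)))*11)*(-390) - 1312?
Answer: 24428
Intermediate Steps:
j(V) = -5/V - 2*V (j(V) = -5/V + 6/((-3/V)) = -5/V + 6*(-V/3) = -5/V - 2*V)
((8 + C(j(-5)))*11)*(-390) - 1312 = ((8 + (-3 - (-5/(-5) - 2*(-5))))*11)*(-390) - 1312 = ((8 + (-3 - (-5*(-⅕) + 10)))*11)*(-390) - 1312 = ((8 + (-3 - (1 + 10)))*11)*(-390) - 1312 = ((8 + (-3 - 1*11))*11)*(-390) - 1312 = ((8 + (-3 - 11))*11)*(-390) - 1312 = ((8 - 14)*11)*(-390) - 1312 = -6*11*(-390) - 1312 = -66*(-390) - 1312 = 25740 - 1312 = 24428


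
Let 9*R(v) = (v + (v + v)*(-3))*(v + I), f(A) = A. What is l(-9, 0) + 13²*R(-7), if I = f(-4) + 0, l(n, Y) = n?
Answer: -65146/9 ≈ -7238.4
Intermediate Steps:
I = -4 (I = -4 + 0 = -4)
R(v) = -5*v*(-4 + v)/9 (R(v) = ((v + (v + v)*(-3))*(v - 4))/9 = ((v + (2*v)*(-3))*(-4 + v))/9 = ((v - 6*v)*(-4 + v))/9 = ((-5*v)*(-4 + v))/9 = (-5*v*(-4 + v))/9 = -5*v*(-4 + v)/9)
l(-9, 0) + 13²*R(-7) = -9 + 13²*((5/9)*(-7)*(4 - 1*(-7))) = -9 + 169*((5/9)*(-7)*(4 + 7)) = -9 + 169*((5/9)*(-7)*11) = -9 + 169*(-385/9) = -9 - 65065/9 = -65146/9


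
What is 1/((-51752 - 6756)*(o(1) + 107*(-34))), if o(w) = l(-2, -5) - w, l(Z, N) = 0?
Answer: 1/212910612 ≈ 4.6968e-9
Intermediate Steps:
o(w) = -w (o(w) = 0 - w = -w)
1/((-51752 - 6756)*(o(1) + 107*(-34))) = 1/((-51752 - 6756)*(-1*1 + 107*(-34))) = 1/((-58508)*(-1 - 3638)) = -1/58508/(-3639) = -1/58508*(-1/3639) = 1/212910612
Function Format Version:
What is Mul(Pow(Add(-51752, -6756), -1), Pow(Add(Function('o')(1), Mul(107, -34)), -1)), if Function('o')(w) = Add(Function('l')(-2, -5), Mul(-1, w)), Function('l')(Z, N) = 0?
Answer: Rational(1, 212910612) ≈ 4.6968e-9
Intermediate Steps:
Function('o')(w) = Mul(-1, w) (Function('o')(w) = Add(0, Mul(-1, w)) = Mul(-1, w))
Mul(Pow(Add(-51752, -6756), -1), Pow(Add(Function('o')(1), Mul(107, -34)), -1)) = Mul(Pow(Add(-51752, -6756), -1), Pow(Add(Mul(-1, 1), Mul(107, -34)), -1)) = Mul(Pow(-58508, -1), Pow(Add(-1, -3638), -1)) = Mul(Rational(-1, 58508), Pow(-3639, -1)) = Mul(Rational(-1, 58508), Rational(-1, 3639)) = Rational(1, 212910612)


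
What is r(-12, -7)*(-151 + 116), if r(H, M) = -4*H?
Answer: -1680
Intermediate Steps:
r(-12, -7)*(-151 + 116) = (-4*(-12))*(-151 + 116) = 48*(-35) = -1680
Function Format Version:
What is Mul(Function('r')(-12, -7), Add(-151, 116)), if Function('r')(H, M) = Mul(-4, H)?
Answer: -1680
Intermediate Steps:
Mul(Function('r')(-12, -7), Add(-151, 116)) = Mul(Mul(-4, -12), Add(-151, 116)) = Mul(48, -35) = -1680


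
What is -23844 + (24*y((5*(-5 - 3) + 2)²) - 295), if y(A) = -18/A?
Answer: -8714287/361 ≈ -24139.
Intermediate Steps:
-23844 + (24*y((5*(-5 - 3) + 2)²) - 295) = -23844 + (24*(-18/(5*(-5 - 3) + 2)²) - 295) = -23844 + (24*(-18/(5*(-8) + 2)²) - 295) = -23844 + (24*(-18/(-40 + 2)²) - 295) = -23844 + (24*(-18/((-38)²)) - 295) = -23844 + (24*(-18/1444) - 295) = -23844 + (24*(-18*1/1444) - 295) = -23844 + (24*(-9/722) - 295) = -23844 + (-108/361 - 295) = -23844 - 106603/361 = -8714287/361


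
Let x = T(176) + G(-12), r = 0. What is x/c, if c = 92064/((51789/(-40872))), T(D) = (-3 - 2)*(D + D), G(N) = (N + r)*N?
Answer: 1743563/78392496 ≈ 0.022241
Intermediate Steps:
G(N) = N² (G(N) = (N + 0)*N = N*N = N²)
T(D) = -10*D
c = -1254279936/17263 (c = 92064/((51789*(-1/40872))) = 92064/(-17263/13624) = 92064*(-13624/17263) = -1254279936/17263 ≈ -72657.)
x = -1616 (x = -10*176 + (-12)² = -1760 + 144 = -1616)
x/c = -1616/(-1254279936/17263) = -1616*(-17263/1254279936) = 1743563/78392496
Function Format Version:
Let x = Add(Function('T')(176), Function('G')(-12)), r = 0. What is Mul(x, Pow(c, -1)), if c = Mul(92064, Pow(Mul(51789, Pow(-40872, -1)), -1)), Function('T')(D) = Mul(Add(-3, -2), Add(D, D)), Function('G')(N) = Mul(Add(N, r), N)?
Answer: Rational(1743563, 78392496) ≈ 0.022241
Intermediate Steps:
Function('G')(N) = Pow(N, 2) (Function('G')(N) = Mul(Add(N, 0), N) = Mul(N, N) = Pow(N, 2))
Function('T')(D) = Mul(-10, D) (Function('T')(D) = Mul(-5, Mul(2, D)) = Mul(-10, D))
c = Rational(-1254279936, 17263) (c = Mul(92064, Pow(Mul(51789, Rational(-1, 40872)), -1)) = Mul(92064, Pow(Rational(-17263, 13624), -1)) = Mul(92064, Rational(-13624, 17263)) = Rational(-1254279936, 17263) ≈ -72657.)
x = -1616 (x = Add(Mul(-10, 176), Pow(-12, 2)) = Add(-1760, 144) = -1616)
Mul(x, Pow(c, -1)) = Mul(-1616, Pow(Rational(-1254279936, 17263), -1)) = Mul(-1616, Rational(-17263, 1254279936)) = Rational(1743563, 78392496)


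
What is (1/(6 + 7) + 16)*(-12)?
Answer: -2508/13 ≈ -192.92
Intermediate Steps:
(1/(6 + 7) + 16)*(-12) = (1/13 + 16)*(-12) = (209/13)*(-12) = -2508/13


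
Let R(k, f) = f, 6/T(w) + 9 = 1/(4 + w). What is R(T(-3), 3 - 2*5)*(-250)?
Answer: 1750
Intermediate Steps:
T(w) = 6/(-9 + 1/(4 + w))
R(T(-3), 3 - 2*5)*(-250) = (3 - 2*5)*(-250) = (3 - 10)*(-250) = -7*(-250) = 1750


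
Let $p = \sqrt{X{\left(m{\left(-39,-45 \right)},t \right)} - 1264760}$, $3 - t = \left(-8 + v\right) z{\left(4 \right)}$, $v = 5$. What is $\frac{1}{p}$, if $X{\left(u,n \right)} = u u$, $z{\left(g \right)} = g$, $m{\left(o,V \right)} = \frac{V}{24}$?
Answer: $- \frac{8 i \sqrt{80944415}}{80944415} \approx - 0.00088919 i$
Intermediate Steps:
$m{\left(o,V \right)} = \frac{V}{24}$ ($m{\left(o,V \right)} = V \frac{1}{24} = \frac{V}{24}$)
$t = 15$ ($t = 3 - \left(-8 + 5\right) 4 = 3 - \left(-3\right) 4 = 3 - -12 = 3 + 12 = 15$)
$X{\left(u,n \right)} = u^{2}$
$p = \frac{i \sqrt{80944415}}{8}$ ($p = \sqrt{\left(\frac{1}{24} \left(-45\right)\right)^{2} - 1264760} = \sqrt{\left(- \frac{15}{8}\right)^{2} - 1264760} = \sqrt{\frac{225}{64} - 1264760} = \sqrt{- \frac{80944415}{64}} = \frac{i \sqrt{80944415}}{8} \approx 1124.6 i$)
$\frac{1}{p} = \frac{1}{\frac{1}{8} i \sqrt{80944415}} = - \frac{8 i \sqrt{80944415}}{80944415}$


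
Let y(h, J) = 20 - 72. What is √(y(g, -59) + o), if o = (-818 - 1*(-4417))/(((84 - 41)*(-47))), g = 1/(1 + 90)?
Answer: I*√219664511/2021 ≈ 7.3335*I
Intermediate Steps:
g = 1/91 ≈ 0.010989
y(h, J) = -52
o = -3599/2021 (o = (-818 + 4417)/((43*(-47))) = 3599/(-2021) = 3599*(-1/2021) = -3599/2021 ≈ -1.7808)
√(y(g, -59) + o) = √(-52 - 3599/2021) = √(-108691/2021) = I*√219664511/2021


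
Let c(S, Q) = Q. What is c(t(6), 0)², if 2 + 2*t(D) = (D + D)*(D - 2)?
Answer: 0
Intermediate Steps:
t(D) = -1 + D*(-2 + D) (t(D) = -1 + ((D + D)*(D - 2))/2 = -1 + ((2*D)*(-2 + D))/2 = -1 + (2*D*(-2 + D))/2 = -1 + D*(-2 + D))
c(t(6), 0)² = 0² = 0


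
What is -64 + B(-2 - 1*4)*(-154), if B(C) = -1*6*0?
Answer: -64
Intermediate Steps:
B(C) = 0 (B(C) = -6*0 = 0)
-64 + B(-2 - 1*4)*(-154) = -64 + 0*(-154) = -64 + 0 = -64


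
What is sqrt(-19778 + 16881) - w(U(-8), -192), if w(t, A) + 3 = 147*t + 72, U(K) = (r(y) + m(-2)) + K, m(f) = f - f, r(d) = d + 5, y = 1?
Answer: 225 + I*sqrt(2897) ≈ 225.0 + 53.824*I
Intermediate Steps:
r(d) = 5 + d
m(f) = 0
U(K) = 6 + K (U(K) = ((5 + 1) + 0) + K = (6 + 0) + K = 6 + K)
w(t, A) = 69 + 147*t (w(t, A) = -3 + (147*t + 72) = -3 + (72 + 147*t) = 69 + 147*t)
sqrt(-19778 + 16881) - w(U(-8), -192) = sqrt(-19778 + 16881) - (69 + 147*(6 - 8)) = sqrt(-2897) - (69 + 147*(-2)) = I*sqrt(2897) - (69 - 294) = I*sqrt(2897) - 1*(-225) = I*sqrt(2897) + 225 = 225 + I*sqrt(2897)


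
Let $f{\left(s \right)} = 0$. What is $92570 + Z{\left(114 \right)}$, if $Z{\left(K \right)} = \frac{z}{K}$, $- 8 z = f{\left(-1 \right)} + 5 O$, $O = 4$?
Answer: $\frac{21105955}{228} \approx 92570.0$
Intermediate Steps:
$z = - \frac{5}{2}$ ($z = - \frac{0 + 5 \cdot 4}{8} = - \frac{0 + 20}{8} = \left(- \frac{1}{8}\right) 20 = - \frac{5}{2} \approx -2.5$)
$Z{\left(K \right)} = - \frac{5}{2 K}$
$92570 + Z{\left(114 \right)} = 92570 - \frac{5}{2 \cdot 114} = 92570 - \frac{5}{228} = \frac{21105955}{228}$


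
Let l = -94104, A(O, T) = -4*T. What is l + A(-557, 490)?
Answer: -96064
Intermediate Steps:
l + A(-557, 490) = -94104 - 4*490 = -94104 - 1960 = -96064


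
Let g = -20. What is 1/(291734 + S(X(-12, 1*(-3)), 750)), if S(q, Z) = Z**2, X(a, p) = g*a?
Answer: 1/854234 ≈ 1.1706e-6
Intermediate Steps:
X(a, p) = -20*a
1/(291734 + S(X(-12, 1*(-3)), 750)) = 1/(291734 + 750**2) = 1/(291734 + 562500) = 1/854234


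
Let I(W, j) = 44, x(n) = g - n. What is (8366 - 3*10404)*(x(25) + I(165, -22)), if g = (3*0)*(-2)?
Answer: -434074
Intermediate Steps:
g = 0 (g = 0*(-2) = 0)
x(n) = -n (x(n) = 0 - n = -n)
(8366 - 3*10404)*(x(25) + I(165, -22)) = (8366 - 3*10404)*(-1*25 + 44) = (8366 - 31212)*(-25 + 44) = -22846*19 = -434074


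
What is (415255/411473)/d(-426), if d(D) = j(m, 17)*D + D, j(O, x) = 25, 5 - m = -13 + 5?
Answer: -415255/4557474948 ≈ -9.1115e-5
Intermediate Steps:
m = 13 (m = 5 - (-13 + 5) = 5 - 1*(-8) = 5 + 8 = 13)
d(D) = 26*D (d(D) = 25*D + D = 26*D)
(415255/411473)/d(-426) = (415255/411473)/((26*(-426))) = (415255*(1/411473))/(-11076) = (415255/411473)*(-1/11076) = -415255/4557474948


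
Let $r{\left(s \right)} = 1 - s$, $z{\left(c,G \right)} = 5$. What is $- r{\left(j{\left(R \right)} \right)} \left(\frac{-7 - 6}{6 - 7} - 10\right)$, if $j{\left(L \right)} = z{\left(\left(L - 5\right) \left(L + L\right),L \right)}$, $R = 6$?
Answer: $12$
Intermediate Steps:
$j{\left(L \right)} = 5$
$- r{\left(j{\left(R \right)} \right)} \left(\frac{-7 - 6}{6 - 7} - 10\right) = - \left(1 - 5\right) \left(\frac{-7 - 6}{6 - 7} - 10\right) = - \left(1 - 5\right) \left(- \frac{13}{-1} - 10\right) = - \left(-4\right) \left(\left(-13\right) \left(-1\right) - 10\right) = - \left(-4\right) \left(13 - 10\right) = - \left(-4\right) 3 = \left(-1\right) \left(-12\right) = 12$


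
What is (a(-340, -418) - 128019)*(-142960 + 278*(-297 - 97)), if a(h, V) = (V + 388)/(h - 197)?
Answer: 5785952904372/179 ≈ 3.2324e+10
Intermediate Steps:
a(h, V) = (388 + V)/(-197 + h)
(a(-340, -418) - 128019)*(-142960 + 278*(-297 - 97)) = ((388 - 418)/(-197 - 340) - 128019)*(-142960 + 278*(-297 - 97)) = (-30/(-537) - 128019)*(-142960 + 278*(-394)) = (-1/537*(-30) - 128019)*(-142960 - 109532) = (10/179 - 128019)*(-252492) = -22915391/179*(-252492) = 5785952904372/179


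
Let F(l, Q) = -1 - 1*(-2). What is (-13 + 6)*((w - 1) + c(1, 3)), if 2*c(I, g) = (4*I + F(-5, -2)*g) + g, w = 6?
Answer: -70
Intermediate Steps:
F(l, Q) = 1 (F(l, Q) = -1 + 2 = 1)
c(I, g) = g + 2*I (c(I, g) = ((4*I + 1*g) + g)/2 = ((4*I + g) + g)/2 = ((g + 4*I) + g)/2 = (2*g + 4*I)/2 = g + 2*I)
(-13 + 6)*((w - 1) + c(1, 3)) = (-13 + 6)*((6 - 1) + (3 + 2*1)) = -7*(5 + (3 + 2)) = -7*(5 + 5) = -7*10 = -70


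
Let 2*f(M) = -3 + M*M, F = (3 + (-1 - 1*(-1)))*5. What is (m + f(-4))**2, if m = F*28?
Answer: 727609/4 ≈ 1.8190e+5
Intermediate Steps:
F = 15 (F = (3 + (-1 + 1))*5 = (3 + 0)*5 = 3*5 = 15)
f(M) = -3/2 + M**2/2 (f(M) = (-3 + M*M)/2 = (-3 + M**2)/2 = -3/2 + M**2/2)
m = 420 (m = 15*28 = 420)
(m + f(-4))**2 = (420 + (-3/2 + (1/2)*(-4)**2))**2 = (420 + (-3/2 + (1/2)*16))**2 = (420 + (-3/2 + 8))**2 = (420 + 13/2)**2 = (853/2)**2 = 727609/4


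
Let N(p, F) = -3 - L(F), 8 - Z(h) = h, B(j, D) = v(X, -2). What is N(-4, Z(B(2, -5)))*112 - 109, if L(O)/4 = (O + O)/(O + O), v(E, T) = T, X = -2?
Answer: -893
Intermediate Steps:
L(O) = 4 (L(O) = 4*((O + O)/(O + O)) = 4*((2*O)/((2*O))) = 4*((2*O)*(1/(2*O))) = 4*1 = 4)
B(j, D) = -2
Z(h) = 8 - h
N(p, F) = -7 (N(p, F) = -3 - 1*4 = -3 - 4 = -7)
N(-4, Z(B(2, -5)))*112 - 109 = -7*112 - 109 = -784 - 109 = -893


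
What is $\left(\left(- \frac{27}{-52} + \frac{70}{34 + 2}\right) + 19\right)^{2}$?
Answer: $\frac{100902025}{219024} \approx 460.69$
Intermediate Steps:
$\left(\left(- \frac{27}{-52} + \frac{70}{34 + 2}\right) + 19\right)^{2} = \left(\left(\left(-27\right) \left(- \frac{1}{52}\right) + \frac{70}{36}\right) + 19\right)^{2} = \left(\left(\frac{27}{52} + 70 \cdot \frac{1}{36}\right) + 19\right)^{2} = \left(\left(\frac{27}{52} + \frac{35}{18}\right) + 19\right)^{2} = \left(\frac{1153}{468} + 19\right)^{2} = \left(\frac{10045}{468}\right)^{2} = \frac{100902025}{219024}$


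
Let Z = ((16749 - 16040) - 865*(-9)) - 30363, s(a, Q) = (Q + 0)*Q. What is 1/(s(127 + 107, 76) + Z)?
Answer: -1/16093 ≈ -6.2139e-5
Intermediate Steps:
s(a, Q) = Q² (s(a, Q) = Q*Q = Q²)
Z = -21869 (Z = (709 + 7785) - 30363 = 8494 - 30363 = -21869)
1/(s(127 + 107, 76) + Z) = 1/(76² - 21869) = 1/(5776 - 21869) = 1/(-16093) = -1/16093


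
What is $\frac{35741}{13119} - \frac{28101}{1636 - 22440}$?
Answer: $\frac{1112212783}{272927676} \approx 4.0751$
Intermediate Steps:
$\frac{35741}{13119} - \frac{28101}{1636 - 22440} = 35741 \cdot \frac{1}{13119} - \frac{28101}{1636 - 22440} = \frac{35741}{13119} - \frac{28101}{-20804} = \frac{35741}{13119} - - \frac{28101}{20804} = \frac{35741}{13119} + \frac{28101}{20804} = \frac{1112212783}{272927676}$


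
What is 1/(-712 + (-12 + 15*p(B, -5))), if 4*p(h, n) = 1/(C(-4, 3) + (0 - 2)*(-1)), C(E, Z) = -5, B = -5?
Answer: -4/2901 ≈ -0.0013788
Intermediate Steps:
p(h, n) = -1/12 (p(h, n) = 1/(4*(-5 + (0 - 2)*(-1))) = 1/(4*(-5 - 2*(-1))) = 1/(4*(-5 + 2)) = (1/4)/(-3) = (1/4)*(-1/3) = -1/12)
1/(-712 + (-12 + 15*p(B, -5))) = 1/(-712 + (-12 + 15*(-1/12))) = 1/(-712 + (-12 - 5/4)) = 1/(-712 - 53/4) = 1/(-2901/4) = -4/2901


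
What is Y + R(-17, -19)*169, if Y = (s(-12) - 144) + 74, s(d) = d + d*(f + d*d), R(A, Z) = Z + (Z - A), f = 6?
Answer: -5431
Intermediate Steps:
R(A, Z) = -A + 2*Z
s(d) = d + d*(6 + d²) (s(d) = d + d*(6 + d*d) = d + d*(6 + d²))
Y = -1882 (Y = (-12*(7 + (-12)²) - 144) + 74 = (-12*(7 + 144) - 144) + 74 = (-12*151 - 144) + 74 = (-1812 - 144) + 74 = -1956 + 74 = -1882)
Y + R(-17, -19)*169 = -1882 + (-1*(-17) + 2*(-19))*169 = -1882 + (17 - 38)*169 = -1882 - 21*169 = -1882 - 3549 = -5431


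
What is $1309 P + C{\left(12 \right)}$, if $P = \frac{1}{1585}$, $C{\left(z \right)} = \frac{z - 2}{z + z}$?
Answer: $\frac{23633}{19020} \approx 1.2425$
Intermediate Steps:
$C{\left(z \right)} = \frac{-2 + z}{2 z}$
$P = \frac{1}{1585} \approx 0.00063092$
$1309 P + C{\left(12 \right)} = 1309 \cdot \frac{1}{1585} + \frac{-2 + 12}{2 \cdot 12} = \frac{1309}{1585} + \frac{1}{2} \cdot \frac{1}{12} \cdot 10 = \frac{1309}{1585} + \frac{5}{12} = \frac{23633}{19020}$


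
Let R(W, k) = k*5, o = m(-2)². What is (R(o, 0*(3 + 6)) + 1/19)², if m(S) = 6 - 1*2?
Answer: 1/361 ≈ 0.0027701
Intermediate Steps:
m(S) = 4 (m(S) = 6 - 2 = 4)
o = 16 (o = 4² = 16)
R(W, k) = 5*k
(R(o, 0*(3 + 6)) + 1/19)² = (5*(0*(3 + 6)) + 1/19)² = (5*(0*9) + 1/19)² = (5*0 + 1/19)² = (0 + 1/19)² = (1/19)² = 1/361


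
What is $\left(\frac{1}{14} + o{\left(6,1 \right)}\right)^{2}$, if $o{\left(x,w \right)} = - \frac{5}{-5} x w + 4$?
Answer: $\frac{19881}{196} \approx 101.43$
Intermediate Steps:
$o{\left(x,w \right)} = 4 + w x$ ($o{\left(x,w \right)} = \left(-5\right) \left(- \frac{1}{5}\right) x w + 4 = 1 x w + 4 = x w + 4 = w x + 4 = 4 + w x$)
$\left(\frac{1}{14} + o{\left(6,1 \right)}\right)^{2} = \left(\frac{1}{14} + \left(4 + 1 \cdot 6\right)\right)^{2} = \left(\frac{1}{14} + \left(4 + 6\right)\right)^{2} = \left(\frac{1}{14} + 10\right)^{2} = \left(\frac{141}{14}\right)^{2} = \frac{19881}{196}$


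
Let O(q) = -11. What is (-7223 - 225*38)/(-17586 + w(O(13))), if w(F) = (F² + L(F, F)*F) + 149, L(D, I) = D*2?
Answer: 15773/17074 ≈ 0.92380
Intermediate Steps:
L(D, I) = 2*D
w(F) = 149 + 3*F² (w(F) = (F² + (2*F)*F) + 149 = (F² + 2*F²) + 149 = 3*F² + 149 = 149 + 3*F²)
(-7223 - 225*38)/(-17586 + w(O(13))) = (-7223 - 225*38)/(-17586 + (149 + 3*(-11)²)) = (-7223 - 8550)/(-17586 + (149 + 3*121)) = -15773/(-17586 + (149 + 363)) = -15773/(-17586 + 512) = -15773/(-17074) = -15773*(-1/17074) = 15773/17074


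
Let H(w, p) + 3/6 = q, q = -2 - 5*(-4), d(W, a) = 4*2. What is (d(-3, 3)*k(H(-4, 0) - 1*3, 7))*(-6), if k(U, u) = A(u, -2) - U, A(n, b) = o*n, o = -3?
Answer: 1704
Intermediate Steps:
d(W, a) = 8
q = 18 (q = -2 + 20 = 18)
H(w, p) = 35/2 (H(w, p) = -½ + 18 = 35/2)
A(n, b) = -3*n
k(U, u) = -U - 3*u (k(U, u) = -3*u - U = -U - 3*u)
(d(-3, 3)*k(H(-4, 0) - 1*3, 7))*(-6) = (8*(-(35/2 - 1*3) - 3*7))*(-6) = (8*(-(35/2 - 3) - 21))*(-6) = (8*(-1*29/2 - 21))*(-6) = (8*(-29/2 - 21))*(-6) = (8*(-71/2))*(-6) = -284*(-6) = 1704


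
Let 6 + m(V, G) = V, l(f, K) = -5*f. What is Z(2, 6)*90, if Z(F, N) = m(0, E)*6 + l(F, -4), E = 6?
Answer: -4140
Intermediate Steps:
m(V, G) = -6 + V
Z(F, N) = -36 - 5*F (Z(F, N) = (-6 + 0)*6 - 5*F = -6*6 - 5*F = -36 - 5*F)
Z(2, 6)*90 = (-36 - 5*2)*90 = (-36 - 10)*90 = -46*90 = -4140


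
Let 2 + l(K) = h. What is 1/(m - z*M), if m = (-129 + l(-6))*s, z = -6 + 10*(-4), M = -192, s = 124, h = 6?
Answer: -1/24332 ≈ -4.1098e-5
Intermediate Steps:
l(K) = 4 (l(K) = -2 + 6 = 4)
z = -46 (z = -6 - 40 = -46)
m = -15500 (m = (-129 + 4)*124 = -125*124 = -15500)
1/(m - z*M) = 1/(-15500 - (-46)*(-192)) = 1/(-15500 - 1*8832) = 1/(-15500 - 8832) = 1/(-24332) = -1/24332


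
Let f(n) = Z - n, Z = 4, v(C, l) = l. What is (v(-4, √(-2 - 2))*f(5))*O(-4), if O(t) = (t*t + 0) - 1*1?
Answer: -30*I ≈ -30.0*I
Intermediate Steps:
O(t) = -1 + t² (O(t) = (t² + 0) - 1 = t² - 1 = -1 + t²)
f(n) = 4 - n
(v(-4, √(-2 - 2))*f(5))*O(-4) = (√(-2 - 2)*(4 - 1*5))*(-1 + (-4)²) = (√(-4)*(4 - 5))*(-1 + 16) = ((2*I)*(-1))*15 = -2*I*15 = -30*I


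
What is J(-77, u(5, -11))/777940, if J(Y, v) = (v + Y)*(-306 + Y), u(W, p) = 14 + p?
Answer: 14171/388970 ≈ 0.036432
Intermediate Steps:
J(Y, v) = (-306 + Y)*(Y + v) (J(Y, v) = (Y + v)*(-306 + Y) = (-306 + Y)*(Y + v))
J(-77, u(5, -11))/777940 = ((-77)² - 306*(-77) - 306*(14 - 11) - 77*(14 - 11))/777940 = (5929 + 23562 - 306*3 - 77*3)*(1/777940) = (5929 + 23562 - 918 - 231)*(1/777940) = 28342*(1/777940) = 14171/388970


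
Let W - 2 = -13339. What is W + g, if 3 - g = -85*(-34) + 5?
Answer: -16229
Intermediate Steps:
W = -13337 (W = 2 - 13339 = -13337)
g = -2892 (g = 3 - (-85*(-34) + 5) = 3 - (2890 + 5) = 3 - 1*2895 = 3 - 2895 = -2892)
W + g = -13337 - 2892 = -16229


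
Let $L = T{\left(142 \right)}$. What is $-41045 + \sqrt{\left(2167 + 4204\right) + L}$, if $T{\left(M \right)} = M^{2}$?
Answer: $-41045 + \sqrt{26535} \approx -40882.0$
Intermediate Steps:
$L = 20164$ ($L = 142^{2} = 20164$)
$-41045 + \sqrt{\left(2167 + 4204\right) + L} = -41045 + \sqrt{\left(2167 + 4204\right) + 20164} = -41045 + \sqrt{6371 + 20164} = -41045 + \sqrt{26535}$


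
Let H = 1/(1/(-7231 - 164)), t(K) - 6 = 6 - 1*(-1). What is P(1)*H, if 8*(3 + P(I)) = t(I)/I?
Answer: 81345/8 ≈ 10168.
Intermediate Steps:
t(K) = 13 (t(K) = 6 + (6 - 1*(-1)) = 6 + (6 + 1) = 6 + 7 = 13)
P(I) = -3 + 13/(8*I) (P(I) = -3 + (13/I)/8 = -3 + 13/(8*I))
H = -7395 (H = 1/(1/(-7395)) = 1/(-1/7395) = -7395)
P(1)*H = (-3 + (13/8)/1)*(-7395) = (-3 + (13/8)*1)*(-7395) = (-3 + 13/8)*(-7395) = -11/8*(-7395) = 81345/8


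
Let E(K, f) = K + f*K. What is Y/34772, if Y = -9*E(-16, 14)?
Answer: 540/8693 ≈ 0.062119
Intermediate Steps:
E(K, f) = K + K*f
Y = 2160 (Y = -(-144)*(1 + 14) = -(-144)*15 = -9*(-240) = 2160)
Y/34772 = 2160/34772 = 2160*(1/34772) = 540/8693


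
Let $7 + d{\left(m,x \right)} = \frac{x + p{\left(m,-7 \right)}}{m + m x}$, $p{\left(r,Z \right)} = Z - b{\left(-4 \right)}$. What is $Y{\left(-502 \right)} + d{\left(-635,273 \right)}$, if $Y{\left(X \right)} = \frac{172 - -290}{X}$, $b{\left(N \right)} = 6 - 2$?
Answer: $- \frac{172978941}{21835745} \approx -7.9218$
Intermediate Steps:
$b{\left(N \right)} = 4$
$Y{\left(X \right)} = \frac{462}{X}$ ($Y{\left(X \right)} = \frac{172 + 290}{X} = \frac{462}{X}$)
$p{\left(r,Z \right)} = -4 + Z$ ($p{\left(r,Z \right)} = Z - 4 = -4 + Z$)
$d{\left(m,x \right)} = -7 + \frac{-11 + x}{m + m x}$ ($d{\left(m,x \right)} = -7 + \frac{x - 11}{m + m x} = -7 + \frac{-11 + x}{m + m x}$)
$Y{\left(-502 \right)} + d{\left(-635,273 \right)} = \frac{462}{-502} + \frac{-11 + 273 - -4445 - \left(-4445\right) 273}{\left(-635\right) \left(1 + 273\right)} = 462 \left(- \frac{1}{502}\right) - \frac{-11 + 273 + 4445 + 1213485}{635 \cdot 274} = - \frac{231}{251} - \frac{1}{173990} \cdot 1218192 = - \frac{231}{251} - \frac{609096}{86995} = - \frac{172978941}{21835745}$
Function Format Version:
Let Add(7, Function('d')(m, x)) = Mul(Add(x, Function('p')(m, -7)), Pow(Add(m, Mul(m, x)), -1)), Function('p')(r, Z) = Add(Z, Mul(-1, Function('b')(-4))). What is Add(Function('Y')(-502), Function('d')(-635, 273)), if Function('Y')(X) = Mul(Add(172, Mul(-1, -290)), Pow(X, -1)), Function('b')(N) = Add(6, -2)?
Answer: Rational(-172978941, 21835745) ≈ -7.9218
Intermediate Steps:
Function('b')(N) = 4
Function('Y')(X) = Mul(462, Pow(X, -1)) (Function('Y')(X) = Mul(Add(172, 290), Pow(X, -1)) = Mul(462, Pow(X, -1)))
Function('p')(r, Z) = Add(-4, Z) (Function('p')(r, Z) = Add(Z, Mul(-1, 4)) = Add(Z, -4) = Add(-4, Z))
Function('d')(m, x) = Add(-7, Mul(Pow(Add(m, Mul(m, x)), -1), Add(-11, x))) (Function('d')(m, x) = Add(-7, Mul(Add(x, Add(-4, -7)), Pow(Add(m, Mul(m, x)), -1))) = Add(-7, Mul(Add(x, -11), Pow(Add(m, Mul(m, x)), -1))) = Add(-7, Mul(Add(-11, x), Pow(Add(m, Mul(m, x)), -1))) = Add(-7, Mul(Pow(Add(m, Mul(m, x)), -1), Add(-11, x))))
Add(Function('Y')(-502), Function('d')(-635, 273)) = Add(Mul(462, Pow(-502, -1)), Mul(Pow(-635, -1), Pow(Add(1, 273), -1), Add(-11, 273, Mul(-7, -635), Mul(-7, -635, 273)))) = Add(Mul(462, Rational(-1, 502)), Mul(Rational(-1, 635), Pow(274, -1), Add(-11, 273, 4445, 1213485))) = Add(Rational(-231, 251), Mul(Rational(-1, 635), Rational(1, 274), 1218192)) = Add(Rational(-231, 251), Rational(-609096, 86995)) = Rational(-172978941, 21835745)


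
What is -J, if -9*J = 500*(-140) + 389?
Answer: -69611/9 ≈ -7734.6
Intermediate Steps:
J = 69611/9 (J = -(500*(-140) + 389)/9 = -(-70000 + 389)/9 = -⅑*(-69611) = 69611/9 ≈ 7734.6)
-J = -1*69611/9 = -69611/9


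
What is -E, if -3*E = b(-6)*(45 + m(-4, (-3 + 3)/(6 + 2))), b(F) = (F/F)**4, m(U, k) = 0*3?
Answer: 15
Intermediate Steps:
m(U, k) = 0
b(F) = 1 (b(F) = 1**4 = 1)
E = -15 (E = -(45 + 0)/3 = -45/3 = -1/3*45 = -15)
-E = -1*(-15) = 15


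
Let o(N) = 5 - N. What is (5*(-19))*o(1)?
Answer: -380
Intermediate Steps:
(5*(-19))*o(1) = (5*(-19))*(5 - 1*1) = -95*(5 - 1) = -95*4 = -380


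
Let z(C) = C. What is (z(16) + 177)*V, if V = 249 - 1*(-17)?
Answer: 51338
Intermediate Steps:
V = 266 (V = 249 + 17 = 266)
(z(16) + 177)*V = (16 + 177)*266 = 193*266 = 51338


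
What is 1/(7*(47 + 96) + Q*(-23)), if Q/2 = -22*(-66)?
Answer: -1/65791 ≈ -1.5200e-5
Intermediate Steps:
Q = 2904 (Q = 2*(-22*(-66)) = 2*1452 = 2904)
1/(7*(47 + 96) + Q*(-23)) = 1/(7*(47 + 96) + 2904*(-23)) = 1/(7*143 - 66792) = 1/(1001 - 66792) = 1/(-65791) = -1/65791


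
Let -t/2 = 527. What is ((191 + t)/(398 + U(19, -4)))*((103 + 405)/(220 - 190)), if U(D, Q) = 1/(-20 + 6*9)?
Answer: -7452868/202995 ≈ -36.715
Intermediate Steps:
t = -1054 (t = -2*527 = -1054)
U(D, Q) = 1/34 (U(D, Q) = 1/(-20 + 54) = 1/34)
((191 + t)/(398 + U(19, -4)))*((103 + 405)/(220 - 190)) = ((191 - 1054)/(398 + 1/34))*((103 + 405)/(220 - 190)) = (-863/13533/34)*(508/30) = (-863*34/13533)*(508*(1/30)) = -29342/13533*254/15 = -7452868/202995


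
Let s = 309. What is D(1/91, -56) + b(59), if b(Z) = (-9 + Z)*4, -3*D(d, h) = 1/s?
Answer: 185399/927 ≈ 200.00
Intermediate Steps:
D(d, h) = -1/927 (D(d, h) = -⅓/309 = -⅓*1/309 = -1/927)
b(Z) = -36 + 4*Z
D(1/91, -56) + b(59) = -1/927 + (-36 + 4*59) = -1/927 + (-36 + 236) = -1/927 + 200 = 185399/927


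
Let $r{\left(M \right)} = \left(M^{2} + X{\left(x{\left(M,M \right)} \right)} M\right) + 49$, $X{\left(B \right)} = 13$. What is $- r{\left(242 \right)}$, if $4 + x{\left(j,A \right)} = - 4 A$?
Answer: $-61759$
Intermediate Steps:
$x{\left(j,A \right)} = -4 - 4 A$
$r{\left(M \right)} = 49 + M^{2} + 13 M$ ($r{\left(M \right)} = \left(M^{2} + 13 M\right) + 49 = 49 + M^{2} + 13 M$)
$- r{\left(242 \right)} = - (49 + 242^{2} + 13 \cdot 242) = - (49 + 58564 + 3146) = \left(-1\right) 61759 = -61759$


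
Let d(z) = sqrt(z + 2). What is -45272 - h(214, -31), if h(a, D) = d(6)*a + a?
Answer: -45486 - 428*sqrt(2) ≈ -46091.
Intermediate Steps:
d(z) = sqrt(2 + z)
h(a, D) = a + 2*a*sqrt(2) (h(a, D) = sqrt(2 + 6)*a + a = sqrt(8)*a + a = (2*sqrt(2))*a + a = 2*a*sqrt(2) + a = a + 2*a*sqrt(2))
-45272 - h(214, -31) = -45272 - 214*(1 + 2*sqrt(2)) = -45272 - (214 + 428*sqrt(2)) = -45272 + (-214 - 428*sqrt(2)) = -45486 - 428*sqrt(2)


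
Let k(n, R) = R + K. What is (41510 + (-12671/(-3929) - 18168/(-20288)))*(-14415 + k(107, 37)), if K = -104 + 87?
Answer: -5954410732852725/9963944 ≈ -5.9760e+8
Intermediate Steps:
K = -17
k(n, R) = -17 + R (k(n, R) = R - 17 = -17 + R)
(41510 + (-12671/(-3929) - 18168/(-20288)))*(-14415 + k(107, 37)) = (41510 + (-12671/(-3929) - 18168/(-20288)))*(-14415 + (-17 + 37)) = (41510 + (-12671*(-1/3929) - 18168*(-1/20288)))*(-14415 + 20) = (41510 + (12671/3929 + 2271/2536))*(-14395) = (41510 + 41056415/9963944)*(-14395) = (413644371855/9963944)*(-14395) = -5954410732852725/9963944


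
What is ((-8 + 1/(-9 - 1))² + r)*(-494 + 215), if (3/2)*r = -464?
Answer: 6799881/100 ≈ 67999.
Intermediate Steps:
r = -928/3 (r = (⅔)*(-464) = -928/3 ≈ -309.33)
((-8 + 1/(-9 - 1))² + r)*(-494 + 215) = ((-8 + 1/(-9 - 1))² - 928/3)*(-494 + 215) = ((-8 + 1/(-10))² - 928/3)*(-279) = ((-8 - ⅒)² - 928/3)*(-279) = ((-81/10)² - 928/3)*(-279) = (6561/100 - 928/3)*(-279) = -73117/300*(-279) = 6799881/100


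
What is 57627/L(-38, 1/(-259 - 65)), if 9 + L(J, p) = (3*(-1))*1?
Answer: -19209/4 ≈ -4802.3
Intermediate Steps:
L(J, p) = -12 (L(J, p) = -9 + (3*(-1))*1 = -9 - 3*1 = -9 - 3 = -12)
57627/L(-38, 1/(-259 - 65)) = 57627/(-12) = 57627*(-1/12) = -19209/4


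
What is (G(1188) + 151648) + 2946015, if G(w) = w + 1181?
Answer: 3100032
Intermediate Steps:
G(w) = 1181 + w
(G(1188) + 151648) + 2946015 = ((1181 + 1188) + 151648) + 2946015 = (2369 + 151648) + 2946015 = 154017 + 2946015 = 3100032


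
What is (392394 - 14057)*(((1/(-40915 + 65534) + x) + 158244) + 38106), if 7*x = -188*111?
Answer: 1801091408950615/24619 ≈ 7.3159e+10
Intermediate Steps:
x = -20868/7 (x = (-188*111)/7 = (1/7)*(-20868) = -20868/7 ≈ -2981.1)
(392394 - 14057)*(((1/(-40915 + 65534) + x) + 158244) + 38106) = (392394 - 14057)*(((1/(-40915 + 65534) - 20868/7) + 158244) + 38106) = 378337*(((1/24619 - 20868/7) + 158244) + 38106) = 378337*((-73392755/24619 + 158244) + 38106) = 378337*(3822416281/24619 + 38106) = 378337*(4760547895/24619) = 1801091408950615/24619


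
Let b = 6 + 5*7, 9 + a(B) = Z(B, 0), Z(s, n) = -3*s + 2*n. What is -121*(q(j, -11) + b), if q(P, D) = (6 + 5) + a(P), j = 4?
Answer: -3751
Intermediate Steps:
a(B) = -9 - 3*B (a(B) = -9 + (-3*B + 2*0) = -9 + (-3*B + 0) = -9 - 3*B)
b = 41 (b = 6 + 35 = 41)
q(P, D) = 2 - 3*P (q(P, D) = (6 + 5) + (-9 - 3*P) = 11 + (-9 - 3*P) = 2 - 3*P)
-121*(q(j, -11) + b) = -121*((2 - 3*4) + 41) = -121*((2 - 12) + 41) = -121*(-10 + 41) = -121*31 = -3751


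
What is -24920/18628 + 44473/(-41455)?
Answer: -465375411/193055935 ≈ -2.4106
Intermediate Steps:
-24920/18628 + 44473/(-41455) = -24920*1/18628 + 44473*(-1/41455) = -6230/4657 - 44473/41455 = -465375411/193055935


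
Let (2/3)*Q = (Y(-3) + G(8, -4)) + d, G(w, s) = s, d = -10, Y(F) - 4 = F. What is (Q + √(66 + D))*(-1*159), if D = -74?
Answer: 6201/2 - 318*I*√2 ≈ 3100.5 - 449.72*I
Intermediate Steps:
Y(F) = 4 + F
Q = -39/2 (Q = 3*(((4 - 3) - 4) - 10)/2 = 3*((1 - 4) - 10)/2 = 3*(-3 - 10)/2 = (3/2)*(-13) = -39/2 ≈ -19.500)
(Q + √(66 + D))*(-1*159) = (-39/2 + √(66 - 74))*(-1*159) = (-39/2 + √(-8))*(-159) = (-39/2 + 2*I*√2)*(-159) = 6201/2 - 318*I*√2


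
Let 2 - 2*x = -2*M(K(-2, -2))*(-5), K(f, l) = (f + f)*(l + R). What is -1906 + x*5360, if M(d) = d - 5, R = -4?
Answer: -505746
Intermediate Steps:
K(f, l) = 2*f*(-4 + l) (K(f, l) = (f + f)*(l - 4) = (2*f)*(-4 + l) = 2*f*(-4 + l))
M(d) = -5 + d
x = -94 (x = 1 - (-2*(-5 + 2*(-2)*(-4 - 2)))*(-5)/2 = 1 - (-2*(-5 + 2*(-2)*(-6)))*(-5)/2 = 1 - (-2*(-5 + 24))*(-5)/2 = 1 - (-2*19)*(-5)/2 = 1 - (-19)*(-5) = 1 - ½*190 = 1 - 95 = -94)
-1906 + x*5360 = -1906 - 94*5360 = -1906 - 503840 = -505746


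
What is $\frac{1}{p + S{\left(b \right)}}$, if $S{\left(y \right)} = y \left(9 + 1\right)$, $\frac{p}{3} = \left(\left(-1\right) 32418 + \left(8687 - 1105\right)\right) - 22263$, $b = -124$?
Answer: $- \frac{1}{142537} \approx -7.0157 \cdot 10^{-6}$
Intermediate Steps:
$p = -141297$ ($p = 3 \left(\left(\left(-1\right) 32418 + \left(8687 - 1105\right)\right) - 22263\right) = 3 \left(\left(-32418 + \left(8687 - 1105\right)\right) - 22263\right) = 3 \left(\left(-32418 + 7582\right) - 22263\right) = 3 \left(-24836 - 22263\right) = 3 \left(-47099\right) = -141297$)
$S{\left(y \right)} = 10 y$ ($S{\left(y \right)} = y 10 = 10 y$)
$\frac{1}{p + S{\left(b \right)}} = \frac{1}{-141297 + 10 \left(-124\right)} = \frac{1}{-141297 - 1240} = \frac{1}{-142537} = - \frac{1}{142537}$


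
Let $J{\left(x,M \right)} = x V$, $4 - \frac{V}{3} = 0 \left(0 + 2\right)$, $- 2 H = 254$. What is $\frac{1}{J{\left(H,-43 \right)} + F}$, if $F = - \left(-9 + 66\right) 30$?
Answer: $- \frac{1}{3234} \approx -0.00030921$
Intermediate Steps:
$H = -127$ ($H = \left(- \frac{1}{2}\right) 254 = -127$)
$V = 12$ ($V = 12 - 3 \cdot 0 \left(0 + 2\right) = 12 - 3 \cdot 0 \cdot 2 = 12 - 0 = 12 + 0 = 12$)
$J{\left(x,M \right)} = 12 x$ ($J{\left(x,M \right)} = x 12 = 12 x$)
$F = -1710$ ($F = - 57 \cdot 30 = \left(-1\right) 1710 = -1710$)
$\frac{1}{J{\left(H,-43 \right)} + F} = \frac{1}{12 \left(-127\right) - 1710} = \frac{1}{-1524 - 1710} = \frac{1}{-3234} = - \frac{1}{3234}$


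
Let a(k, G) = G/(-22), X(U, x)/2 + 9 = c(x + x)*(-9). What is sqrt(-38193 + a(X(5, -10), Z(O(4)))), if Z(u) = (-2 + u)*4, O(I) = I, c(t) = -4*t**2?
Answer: I*sqrt(4621397)/11 ≈ 195.43*I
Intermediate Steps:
Z(u) = -8 + 4*u
X(U, x) = -18 + 288*x**2 (X(U, x) = -18 + 2*(-4*(x + x)**2*(-9)) = -18 + 2*(-4*4*x**2*(-9)) = -18 + 2*(-16*x**2*(-9)) = -18 + 2*(144*x**2) = -18 + 288*x**2)
a(k, G) = -G/22 (a(k, G) = G*(-1/22) = -G/22)
sqrt(-38193 + a(X(5, -10), Z(O(4)))) = sqrt(-38193 - (-8 + 4*4)/22) = sqrt(-38193 - (-8 + 16)/22) = sqrt(-38193 - 1/22*8) = sqrt(-38193 - 4/11) = sqrt(-420127/11) = I*sqrt(4621397)/11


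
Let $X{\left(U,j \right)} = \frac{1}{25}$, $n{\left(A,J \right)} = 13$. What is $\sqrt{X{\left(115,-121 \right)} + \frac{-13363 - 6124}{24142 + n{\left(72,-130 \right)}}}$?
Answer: $\frac{2 i \sqrt{111842481}}{24155} \approx 0.87564 i$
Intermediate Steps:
$X{\left(U,j \right)} = \frac{1}{25}$
$\sqrt{X{\left(115,-121 \right)} + \frac{-13363 - 6124}{24142 + n{\left(72,-130 \right)}}} = \sqrt{\frac{1}{25} + \frac{-13363 - 6124}{24142 + 13}} = \sqrt{\frac{1}{25} - \frac{19487}{24155}} = \sqrt{- \frac{92604}{120775}} = \frac{2 i \sqrt{111842481}}{24155}$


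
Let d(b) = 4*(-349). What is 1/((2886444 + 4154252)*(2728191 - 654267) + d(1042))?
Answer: 1/14601868409708 ≈ 6.8484e-14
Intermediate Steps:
d(b) = -1396
1/((2886444 + 4154252)*(2728191 - 654267) + d(1042)) = 1/((2886444 + 4154252)*(2728191 - 654267) - 1396) = 1/(7040696*2073924 - 1396) = 1/(14601868411104 - 1396) = 1/14601868409708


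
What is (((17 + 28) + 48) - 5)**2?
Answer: 7744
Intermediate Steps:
(((17 + 28) + 48) - 5)**2 = ((45 + 48) - 5)**2 = (93 - 5)**2 = 88**2 = 7744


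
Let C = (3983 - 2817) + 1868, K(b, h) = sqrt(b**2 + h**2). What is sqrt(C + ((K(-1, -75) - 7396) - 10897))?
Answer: sqrt(-15259 + sqrt(5626)) ≈ 123.22*I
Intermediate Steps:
C = 3034 (C = 1166 + 1868 = 3034)
sqrt(C + ((K(-1, -75) - 7396) - 10897)) = sqrt(3034 + ((sqrt((-1)**2 + (-75)**2) - 7396) - 10897)) = sqrt(3034 + ((sqrt(1 + 5625) - 7396) - 10897)) = sqrt(3034 + ((sqrt(5626) - 7396) - 10897)) = sqrt(3034 + ((-7396 + sqrt(5626)) - 10897)) = sqrt(3034 + (-18293 + sqrt(5626))) = sqrt(-15259 + sqrt(5626))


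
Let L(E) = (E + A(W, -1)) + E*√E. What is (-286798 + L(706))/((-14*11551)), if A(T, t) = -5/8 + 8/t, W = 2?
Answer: 2288805/1293712 - 353*√706/80857 ≈ 1.6532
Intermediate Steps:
A(T, t) = -5/8 + 8/t (A(T, t) = -5*⅛ + 8/t = -5/8 + 8/t)
L(E) = -69/8 + E + E^(3/2) (L(E) = (E + (-5/8 + 8/(-1))) + E*√E = (E + (-5/8 + 8*(-1))) + E^(3/2) = (E + (-5/8 - 8)) + E^(3/2) = (E - 69/8) + E^(3/2) = (-69/8 + E) + E^(3/2) = -69/8 + E + E^(3/2))
(-286798 + L(706))/((-14*11551)) = (-286798 + (-69/8 + 706 + 706^(3/2)))/((-14*11551)) = (-286798 + (-69/8 + 706 + 706*√706))/(-161714) = (-286798 + (5579/8 + 706*√706))*(-1/161714) = (-2288805/8 + 706*√706)*(-1/161714) = 2288805/1293712 - 353*√706/80857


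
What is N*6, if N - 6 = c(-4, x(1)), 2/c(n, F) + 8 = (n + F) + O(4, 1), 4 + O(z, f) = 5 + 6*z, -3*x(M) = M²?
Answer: 702/19 ≈ 36.947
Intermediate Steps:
x(M) = -M²/3
O(z, f) = 1 + 6*z (O(z, f) = -4 + (5 + 6*z) = 1 + 6*z)
c(n, F) = 2/(17 + F + n) (c(n, F) = 2/(-8 + ((n + F) + (1 + 6*4))) = 2/(-8 + ((F + n) + (1 + 24))) = 2/(-8 + ((F + n) + 25)) = 2/(-8 + (25 + F + n)) = 2/(17 + F + n))
N = 117/19 (N = 6 + 2/(17 - ⅓*1² - 4) = 6 + 2/(17 - ⅓*1 - 4) = 6 + 2/(17 - ⅓ - 4) = 6 + 2/(38/3) = 6 + 2*(3/38) = 6 + 3/19 = 117/19 ≈ 6.1579)
N*6 = (117/19)*6 = 702/19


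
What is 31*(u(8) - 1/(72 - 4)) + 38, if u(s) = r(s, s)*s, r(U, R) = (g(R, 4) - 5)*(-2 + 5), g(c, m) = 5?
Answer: 2553/68 ≈ 37.544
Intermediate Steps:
r(U, R) = 0 (r(U, R) = (5 - 5)*(-2 + 5) = 0*3 = 0)
u(s) = 0 (u(s) = 0*s = 0)
31*(u(8) - 1/(72 - 4)) + 38 = 31*(0 - 1/(72 - 4)) + 38 = 31*(0 - 1/68) + 38 = 31*(-1/68) + 38 = -31/68 + 38 = 2553/68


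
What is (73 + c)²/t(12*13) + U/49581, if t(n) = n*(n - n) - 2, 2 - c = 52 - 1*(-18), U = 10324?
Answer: -1218877/99162 ≈ -12.292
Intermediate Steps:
c = -68 (c = 2 - (52 - 1*(-18)) = 2 - (52 + 18) = 2 - 1*70 = 2 - 70 = -68)
t(n) = -2 (t(n) = n*0 - 2 = 0 - 2 = -2)
(73 + c)²/t(12*13) + U/49581 = (73 - 68)²/(-2) + 10324/49581 = 5²*(-½) + 10324*(1/49581) = 25*(-½) + 10324/49581 = -25/2 + 10324/49581 = -1218877/99162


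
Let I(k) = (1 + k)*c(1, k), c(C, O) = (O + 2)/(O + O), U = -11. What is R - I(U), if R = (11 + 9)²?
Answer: 4445/11 ≈ 404.09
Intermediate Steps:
c(C, O) = (2 + O)/(2*O) (c(C, O) = (2 + O)/((2*O)) = (2 + O)*(1/(2*O)) = (2 + O)/(2*O))
I(k) = (1 + k)*(2 + k)/(2*k) (I(k) = (1 + k)*((2 + k)/(2*k)) = (1 + k)*(2 + k)/(2*k))
R = 400 (R = 20² = 400)
R - I(U) = 400 - (1 - 11)*(2 - 11)/(2*(-11)) = 400 - (-1)*(-10)*(-9)/(2*11) = 400 - 1*(-45/11) = 400 + 45/11 = 4445/11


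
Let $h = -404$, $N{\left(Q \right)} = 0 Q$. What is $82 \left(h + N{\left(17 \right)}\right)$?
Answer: $-33128$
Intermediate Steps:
$N{\left(Q \right)} = 0$
$82 \left(h + N{\left(17 \right)}\right) = 82 \left(-404 + 0\right) = 82 \left(-404\right) = -33128$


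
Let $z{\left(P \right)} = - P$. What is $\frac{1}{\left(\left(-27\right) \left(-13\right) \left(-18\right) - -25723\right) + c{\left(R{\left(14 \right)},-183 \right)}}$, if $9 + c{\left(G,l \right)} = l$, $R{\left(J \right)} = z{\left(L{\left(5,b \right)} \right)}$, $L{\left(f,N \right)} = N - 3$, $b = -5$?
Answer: $\frac{1}{19213} \approx 5.2048 \cdot 10^{-5}$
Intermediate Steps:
$L{\left(f,N \right)} = -3 + N$
$R{\left(J \right)} = 8$ ($R{\left(J \right)} = - (-3 - 5) = \left(-1\right) \left(-8\right) = 8$)
$c{\left(G,l \right)} = -9 + l$
$\frac{1}{\left(\left(-27\right) \left(-13\right) \left(-18\right) - -25723\right) + c{\left(R{\left(14 \right)},-183 \right)}} = \frac{1}{\left(\left(-27\right) \left(-13\right) \left(-18\right) - -25723\right) - 192} = \frac{1}{\left(351 \left(-18\right) + 25723\right) - 192} = \frac{1}{\left(-6318 + 25723\right) - 192} = \frac{1}{19405 - 192} = \frac{1}{19213}$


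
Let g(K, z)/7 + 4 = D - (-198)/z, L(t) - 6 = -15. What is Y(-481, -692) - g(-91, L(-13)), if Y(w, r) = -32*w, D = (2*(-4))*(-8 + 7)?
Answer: 15518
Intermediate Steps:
D = 8 (D = -8*(-1) = 8)
L(t) = -9 (L(t) = 6 - 15 = -9)
g(K, z) = 28 + 1386/z (g(K, z) = -28 + 7*(8 - (-198)/z) = -28 + 7*(8 + 198/z) = -28 + (56 + 1386/z) = 28 + 1386/z)
Y(-481, -692) - g(-91, L(-13)) = -32*(-481) - (28 + 1386/(-9)) = 15392 - (28 + 1386*(-⅑)) = 15392 - (28 - 154) = 15392 - 1*(-126) = 15392 + 126 = 15518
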